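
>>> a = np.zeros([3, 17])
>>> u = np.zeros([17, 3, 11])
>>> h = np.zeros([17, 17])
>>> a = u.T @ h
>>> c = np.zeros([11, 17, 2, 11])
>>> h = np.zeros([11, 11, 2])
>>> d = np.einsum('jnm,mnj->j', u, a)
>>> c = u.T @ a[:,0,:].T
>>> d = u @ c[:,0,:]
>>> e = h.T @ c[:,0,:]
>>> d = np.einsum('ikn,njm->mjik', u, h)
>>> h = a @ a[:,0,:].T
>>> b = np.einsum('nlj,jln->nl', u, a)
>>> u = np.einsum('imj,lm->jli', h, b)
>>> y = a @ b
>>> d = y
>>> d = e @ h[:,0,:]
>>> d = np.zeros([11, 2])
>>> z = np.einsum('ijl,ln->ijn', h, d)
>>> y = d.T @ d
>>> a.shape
(11, 3, 17)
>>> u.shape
(11, 17, 11)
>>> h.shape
(11, 3, 11)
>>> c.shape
(11, 3, 11)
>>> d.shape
(11, 2)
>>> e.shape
(2, 11, 11)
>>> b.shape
(17, 3)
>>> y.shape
(2, 2)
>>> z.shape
(11, 3, 2)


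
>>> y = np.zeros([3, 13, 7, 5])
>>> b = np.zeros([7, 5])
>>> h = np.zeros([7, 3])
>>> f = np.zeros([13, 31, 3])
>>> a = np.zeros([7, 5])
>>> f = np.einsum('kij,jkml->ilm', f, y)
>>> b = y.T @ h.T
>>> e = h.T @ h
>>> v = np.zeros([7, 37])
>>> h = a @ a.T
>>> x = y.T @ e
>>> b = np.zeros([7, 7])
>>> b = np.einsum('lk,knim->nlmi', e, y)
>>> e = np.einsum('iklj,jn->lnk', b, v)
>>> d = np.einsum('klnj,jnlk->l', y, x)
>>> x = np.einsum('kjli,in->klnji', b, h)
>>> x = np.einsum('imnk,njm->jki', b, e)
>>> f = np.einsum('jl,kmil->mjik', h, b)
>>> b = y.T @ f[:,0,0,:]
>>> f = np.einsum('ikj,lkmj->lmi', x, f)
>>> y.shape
(3, 13, 7, 5)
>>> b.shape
(5, 7, 13, 13)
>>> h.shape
(7, 7)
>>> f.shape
(3, 5, 37)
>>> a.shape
(7, 5)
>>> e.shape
(5, 37, 3)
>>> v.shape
(7, 37)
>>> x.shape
(37, 7, 13)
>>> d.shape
(13,)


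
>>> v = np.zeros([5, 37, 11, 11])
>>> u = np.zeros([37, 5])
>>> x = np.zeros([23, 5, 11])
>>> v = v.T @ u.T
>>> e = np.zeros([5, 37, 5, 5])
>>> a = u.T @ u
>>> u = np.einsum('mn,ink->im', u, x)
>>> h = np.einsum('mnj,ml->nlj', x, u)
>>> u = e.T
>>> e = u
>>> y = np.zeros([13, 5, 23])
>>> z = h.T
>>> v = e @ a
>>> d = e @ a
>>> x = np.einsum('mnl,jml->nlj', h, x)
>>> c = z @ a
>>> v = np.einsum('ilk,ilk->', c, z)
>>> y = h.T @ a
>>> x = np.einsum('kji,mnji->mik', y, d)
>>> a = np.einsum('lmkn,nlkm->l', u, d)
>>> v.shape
()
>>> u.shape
(5, 5, 37, 5)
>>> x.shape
(5, 5, 11)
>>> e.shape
(5, 5, 37, 5)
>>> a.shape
(5,)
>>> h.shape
(5, 37, 11)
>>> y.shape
(11, 37, 5)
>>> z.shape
(11, 37, 5)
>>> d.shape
(5, 5, 37, 5)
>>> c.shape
(11, 37, 5)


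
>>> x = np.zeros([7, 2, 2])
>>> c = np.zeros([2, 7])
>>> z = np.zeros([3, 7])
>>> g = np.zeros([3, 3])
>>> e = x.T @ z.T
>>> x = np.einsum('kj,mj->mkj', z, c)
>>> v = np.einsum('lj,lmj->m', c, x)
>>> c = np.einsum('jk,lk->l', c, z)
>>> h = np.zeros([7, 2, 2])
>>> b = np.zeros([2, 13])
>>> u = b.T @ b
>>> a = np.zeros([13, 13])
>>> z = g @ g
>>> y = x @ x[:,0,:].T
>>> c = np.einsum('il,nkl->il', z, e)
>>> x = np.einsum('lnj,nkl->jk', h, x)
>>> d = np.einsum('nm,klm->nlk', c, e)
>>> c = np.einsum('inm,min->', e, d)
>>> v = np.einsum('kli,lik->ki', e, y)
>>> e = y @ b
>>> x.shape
(2, 3)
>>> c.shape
()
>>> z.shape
(3, 3)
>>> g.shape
(3, 3)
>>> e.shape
(2, 3, 13)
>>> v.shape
(2, 3)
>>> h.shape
(7, 2, 2)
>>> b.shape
(2, 13)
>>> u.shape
(13, 13)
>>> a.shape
(13, 13)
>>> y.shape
(2, 3, 2)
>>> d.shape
(3, 2, 2)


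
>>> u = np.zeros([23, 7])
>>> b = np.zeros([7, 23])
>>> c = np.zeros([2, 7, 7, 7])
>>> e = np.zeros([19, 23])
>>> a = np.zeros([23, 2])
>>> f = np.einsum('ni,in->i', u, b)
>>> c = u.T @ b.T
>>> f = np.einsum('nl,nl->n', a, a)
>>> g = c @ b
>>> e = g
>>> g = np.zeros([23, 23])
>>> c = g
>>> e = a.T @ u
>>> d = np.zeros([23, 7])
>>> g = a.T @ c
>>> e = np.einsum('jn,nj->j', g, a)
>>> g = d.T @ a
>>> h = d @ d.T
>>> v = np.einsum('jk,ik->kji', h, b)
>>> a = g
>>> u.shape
(23, 7)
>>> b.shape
(7, 23)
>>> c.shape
(23, 23)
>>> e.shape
(2,)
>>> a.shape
(7, 2)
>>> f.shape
(23,)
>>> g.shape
(7, 2)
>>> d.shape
(23, 7)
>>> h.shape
(23, 23)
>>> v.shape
(23, 23, 7)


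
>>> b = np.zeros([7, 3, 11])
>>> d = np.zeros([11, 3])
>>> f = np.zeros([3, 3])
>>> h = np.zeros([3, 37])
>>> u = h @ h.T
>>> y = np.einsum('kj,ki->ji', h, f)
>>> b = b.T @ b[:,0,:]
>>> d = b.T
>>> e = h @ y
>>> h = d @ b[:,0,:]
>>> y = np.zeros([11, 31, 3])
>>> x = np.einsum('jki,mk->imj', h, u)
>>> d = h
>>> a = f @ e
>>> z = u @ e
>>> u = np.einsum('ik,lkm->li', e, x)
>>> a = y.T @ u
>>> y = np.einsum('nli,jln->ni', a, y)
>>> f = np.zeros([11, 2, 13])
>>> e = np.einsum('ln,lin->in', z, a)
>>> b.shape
(11, 3, 11)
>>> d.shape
(11, 3, 11)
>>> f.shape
(11, 2, 13)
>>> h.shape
(11, 3, 11)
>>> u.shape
(11, 3)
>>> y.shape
(3, 3)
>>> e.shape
(31, 3)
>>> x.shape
(11, 3, 11)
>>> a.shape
(3, 31, 3)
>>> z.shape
(3, 3)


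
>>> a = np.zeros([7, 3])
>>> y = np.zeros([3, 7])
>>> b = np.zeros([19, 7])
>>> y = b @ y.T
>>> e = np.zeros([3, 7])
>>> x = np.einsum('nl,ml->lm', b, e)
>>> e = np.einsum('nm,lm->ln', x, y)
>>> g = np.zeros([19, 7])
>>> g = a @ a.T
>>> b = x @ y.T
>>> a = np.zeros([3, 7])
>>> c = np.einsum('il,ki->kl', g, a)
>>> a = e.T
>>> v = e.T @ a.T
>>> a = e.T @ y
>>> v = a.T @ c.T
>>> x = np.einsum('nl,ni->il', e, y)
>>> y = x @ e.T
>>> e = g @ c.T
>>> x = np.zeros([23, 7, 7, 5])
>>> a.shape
(7, 3)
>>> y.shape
(3, 19)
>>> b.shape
(7, 19)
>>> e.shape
(7, 3)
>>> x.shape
(23, 7, 7, 5)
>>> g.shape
(7, 7)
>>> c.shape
(3, 7)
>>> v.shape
(3, 3)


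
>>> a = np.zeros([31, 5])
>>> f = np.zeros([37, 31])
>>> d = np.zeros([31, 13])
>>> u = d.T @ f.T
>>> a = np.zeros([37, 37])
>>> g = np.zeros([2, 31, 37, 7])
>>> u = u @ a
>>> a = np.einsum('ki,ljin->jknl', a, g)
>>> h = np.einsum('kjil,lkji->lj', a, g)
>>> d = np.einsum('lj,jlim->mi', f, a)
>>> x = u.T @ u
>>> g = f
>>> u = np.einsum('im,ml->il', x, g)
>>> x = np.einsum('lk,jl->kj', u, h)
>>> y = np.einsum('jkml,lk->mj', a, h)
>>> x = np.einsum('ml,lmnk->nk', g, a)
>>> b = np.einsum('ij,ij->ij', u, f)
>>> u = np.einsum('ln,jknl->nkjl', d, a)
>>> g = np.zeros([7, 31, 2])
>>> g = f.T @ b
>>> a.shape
(31, 37, 7, 2)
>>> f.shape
(37, 31)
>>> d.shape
(2, 7)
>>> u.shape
(7, 37, 31, 2)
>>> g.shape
(31, 31)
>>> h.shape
(2, 37)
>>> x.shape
(7, 2)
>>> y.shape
(7, 31)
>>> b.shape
(37, 31)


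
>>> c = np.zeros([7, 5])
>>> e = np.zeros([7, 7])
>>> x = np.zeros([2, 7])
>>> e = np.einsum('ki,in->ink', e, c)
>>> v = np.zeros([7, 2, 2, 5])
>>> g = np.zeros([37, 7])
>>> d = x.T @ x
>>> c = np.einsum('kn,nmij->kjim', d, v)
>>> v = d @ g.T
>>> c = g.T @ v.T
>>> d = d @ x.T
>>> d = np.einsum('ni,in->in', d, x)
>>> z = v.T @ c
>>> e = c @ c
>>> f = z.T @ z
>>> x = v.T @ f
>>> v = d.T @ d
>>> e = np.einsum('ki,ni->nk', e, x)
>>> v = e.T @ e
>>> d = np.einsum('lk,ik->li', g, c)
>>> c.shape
(7, 7)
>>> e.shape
(37, 7)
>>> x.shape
(37, 7)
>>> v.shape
(7, 7)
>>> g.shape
(37, 7)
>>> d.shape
(37, 7)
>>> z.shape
(37, 7)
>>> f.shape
(7, 7)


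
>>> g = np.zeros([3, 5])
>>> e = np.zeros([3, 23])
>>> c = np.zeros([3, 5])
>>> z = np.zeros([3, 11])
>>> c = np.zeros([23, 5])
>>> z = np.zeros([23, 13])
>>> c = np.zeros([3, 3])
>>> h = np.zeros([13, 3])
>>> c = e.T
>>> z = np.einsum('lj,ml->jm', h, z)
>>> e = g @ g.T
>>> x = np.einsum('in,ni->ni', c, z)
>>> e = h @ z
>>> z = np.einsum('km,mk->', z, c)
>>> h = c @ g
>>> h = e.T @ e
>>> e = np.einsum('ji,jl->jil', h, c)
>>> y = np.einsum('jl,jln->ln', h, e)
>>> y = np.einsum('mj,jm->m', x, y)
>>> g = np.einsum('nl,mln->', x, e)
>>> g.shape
()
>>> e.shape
(23, 23, 3)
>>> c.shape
(23, 3)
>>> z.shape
()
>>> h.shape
(23, 23)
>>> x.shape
(3, 23)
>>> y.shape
(3,)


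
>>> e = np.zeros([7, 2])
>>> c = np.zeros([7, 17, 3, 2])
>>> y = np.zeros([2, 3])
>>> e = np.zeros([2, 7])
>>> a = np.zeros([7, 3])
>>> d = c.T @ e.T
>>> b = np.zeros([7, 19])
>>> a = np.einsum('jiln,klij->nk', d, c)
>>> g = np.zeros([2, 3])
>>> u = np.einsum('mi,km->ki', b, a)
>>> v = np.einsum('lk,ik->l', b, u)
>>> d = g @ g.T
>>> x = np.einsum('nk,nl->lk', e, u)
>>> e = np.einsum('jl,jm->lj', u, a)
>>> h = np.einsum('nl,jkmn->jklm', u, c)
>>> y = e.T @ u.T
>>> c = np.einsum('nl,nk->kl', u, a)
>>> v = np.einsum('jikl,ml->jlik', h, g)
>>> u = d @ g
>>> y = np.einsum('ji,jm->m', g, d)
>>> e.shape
(19, 2)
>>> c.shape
(7, 19)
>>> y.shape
(2,)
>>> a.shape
(2, 7)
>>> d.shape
(2, 2)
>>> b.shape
(7, 19)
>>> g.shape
(2, 3)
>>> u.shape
(2, 3)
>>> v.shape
(7, 3, 17, 19)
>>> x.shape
(19, 7)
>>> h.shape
(7, 17, 19, 3)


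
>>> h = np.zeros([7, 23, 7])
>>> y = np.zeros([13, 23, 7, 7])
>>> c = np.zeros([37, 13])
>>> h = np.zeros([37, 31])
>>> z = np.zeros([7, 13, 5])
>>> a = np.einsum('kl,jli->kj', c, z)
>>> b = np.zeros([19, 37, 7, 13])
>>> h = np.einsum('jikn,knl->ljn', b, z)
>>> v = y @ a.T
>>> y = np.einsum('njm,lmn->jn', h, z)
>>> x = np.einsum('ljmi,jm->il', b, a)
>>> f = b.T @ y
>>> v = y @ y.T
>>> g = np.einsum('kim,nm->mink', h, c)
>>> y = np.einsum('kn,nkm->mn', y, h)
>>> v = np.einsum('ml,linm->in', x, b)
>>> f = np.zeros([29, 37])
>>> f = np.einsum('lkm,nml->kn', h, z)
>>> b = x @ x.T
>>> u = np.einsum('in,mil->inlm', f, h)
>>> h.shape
(5, 19, 13)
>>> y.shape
(13, 5)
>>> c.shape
(37, 13)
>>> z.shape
(7, 13, 5)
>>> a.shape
(37, 7)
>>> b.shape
(13, 13)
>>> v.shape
(37, 7)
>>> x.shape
(13, 19)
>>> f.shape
(19, 7)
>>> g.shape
(13, 19, 37, 5)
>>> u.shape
(19, 7, 13, 5)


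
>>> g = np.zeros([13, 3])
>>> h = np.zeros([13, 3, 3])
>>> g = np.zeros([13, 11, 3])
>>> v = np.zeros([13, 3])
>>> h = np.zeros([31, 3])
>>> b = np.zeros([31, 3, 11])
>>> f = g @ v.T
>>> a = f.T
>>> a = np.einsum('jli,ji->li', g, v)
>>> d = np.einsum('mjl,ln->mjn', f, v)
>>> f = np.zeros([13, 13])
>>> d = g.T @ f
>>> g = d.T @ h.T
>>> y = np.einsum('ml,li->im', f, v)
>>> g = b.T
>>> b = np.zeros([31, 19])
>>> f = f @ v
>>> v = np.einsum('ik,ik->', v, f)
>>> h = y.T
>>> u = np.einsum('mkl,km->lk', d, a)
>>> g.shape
(11, 3, 31)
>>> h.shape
(13, 3)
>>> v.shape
()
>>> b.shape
(31, 19)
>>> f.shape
(13, 3)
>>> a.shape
(11, 3)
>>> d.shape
(3, 11, 13)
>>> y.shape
(3, 13)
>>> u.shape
(13, 11)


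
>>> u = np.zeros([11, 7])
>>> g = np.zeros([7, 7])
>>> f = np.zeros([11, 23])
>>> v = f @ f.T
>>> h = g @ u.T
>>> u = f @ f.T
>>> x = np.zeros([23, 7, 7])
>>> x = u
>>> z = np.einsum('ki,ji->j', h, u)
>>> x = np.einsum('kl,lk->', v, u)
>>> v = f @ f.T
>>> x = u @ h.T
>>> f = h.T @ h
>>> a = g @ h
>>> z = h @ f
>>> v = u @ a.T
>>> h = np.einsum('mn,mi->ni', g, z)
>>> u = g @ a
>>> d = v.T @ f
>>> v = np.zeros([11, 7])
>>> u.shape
(7, 11)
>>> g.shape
(7, 7)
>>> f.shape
(11, 11)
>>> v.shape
(11, 7)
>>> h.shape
(7, 11)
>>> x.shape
(11, 7)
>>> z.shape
(7, 11)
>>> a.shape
(7, 11)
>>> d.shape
(7, 11)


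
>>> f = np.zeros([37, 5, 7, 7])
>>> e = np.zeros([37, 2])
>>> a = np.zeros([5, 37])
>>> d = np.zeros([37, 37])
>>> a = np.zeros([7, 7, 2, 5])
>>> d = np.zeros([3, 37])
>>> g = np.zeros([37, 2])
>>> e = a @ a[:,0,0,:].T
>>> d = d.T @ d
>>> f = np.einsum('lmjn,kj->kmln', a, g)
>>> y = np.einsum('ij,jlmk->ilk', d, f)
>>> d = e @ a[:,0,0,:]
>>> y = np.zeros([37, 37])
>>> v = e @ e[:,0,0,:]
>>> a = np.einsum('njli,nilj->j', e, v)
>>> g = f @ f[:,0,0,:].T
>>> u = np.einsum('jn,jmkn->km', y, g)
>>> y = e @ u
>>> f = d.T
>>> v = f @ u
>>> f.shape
(5, 2, 7, 7)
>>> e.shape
(7, 7, 2, 7)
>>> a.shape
(7,)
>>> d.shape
(7, 7, 2, 5)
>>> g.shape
(37, 7, 7, 37)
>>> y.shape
(7, 7, 2, 7)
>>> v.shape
(5, 2, 7, 7)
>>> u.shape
(7, 7)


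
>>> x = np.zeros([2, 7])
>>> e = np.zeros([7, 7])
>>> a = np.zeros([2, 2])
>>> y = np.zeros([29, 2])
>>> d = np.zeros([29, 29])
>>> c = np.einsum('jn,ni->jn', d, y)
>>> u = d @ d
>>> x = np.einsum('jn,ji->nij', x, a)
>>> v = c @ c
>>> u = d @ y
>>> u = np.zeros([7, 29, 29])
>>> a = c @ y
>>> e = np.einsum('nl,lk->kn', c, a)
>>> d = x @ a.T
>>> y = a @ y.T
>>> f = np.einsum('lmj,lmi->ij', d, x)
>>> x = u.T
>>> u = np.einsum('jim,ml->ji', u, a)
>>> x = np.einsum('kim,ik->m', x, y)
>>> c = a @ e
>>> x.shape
(7,)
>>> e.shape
(2, 29)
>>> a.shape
(29, 2)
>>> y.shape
(29, 29)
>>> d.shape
(7, 2, 29)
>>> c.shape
(29, 29)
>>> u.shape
(7, 29)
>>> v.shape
(29, 29)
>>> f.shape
(2, 29)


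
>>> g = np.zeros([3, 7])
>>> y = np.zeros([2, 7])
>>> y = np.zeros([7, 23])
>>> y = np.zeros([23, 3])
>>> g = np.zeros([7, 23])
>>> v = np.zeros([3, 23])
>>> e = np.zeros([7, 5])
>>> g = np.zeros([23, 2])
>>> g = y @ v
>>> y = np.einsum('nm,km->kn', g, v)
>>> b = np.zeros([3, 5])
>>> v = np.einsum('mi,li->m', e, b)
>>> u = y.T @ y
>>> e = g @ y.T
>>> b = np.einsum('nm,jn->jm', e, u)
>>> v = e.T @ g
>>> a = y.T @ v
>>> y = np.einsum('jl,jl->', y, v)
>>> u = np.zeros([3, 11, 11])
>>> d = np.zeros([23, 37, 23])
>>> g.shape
(23, 23)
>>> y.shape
()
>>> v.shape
(3, 23)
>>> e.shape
(23, 3)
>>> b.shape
(23, 3)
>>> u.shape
(3, 11, 11)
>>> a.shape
(23, 23)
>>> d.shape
(23, 37, 23)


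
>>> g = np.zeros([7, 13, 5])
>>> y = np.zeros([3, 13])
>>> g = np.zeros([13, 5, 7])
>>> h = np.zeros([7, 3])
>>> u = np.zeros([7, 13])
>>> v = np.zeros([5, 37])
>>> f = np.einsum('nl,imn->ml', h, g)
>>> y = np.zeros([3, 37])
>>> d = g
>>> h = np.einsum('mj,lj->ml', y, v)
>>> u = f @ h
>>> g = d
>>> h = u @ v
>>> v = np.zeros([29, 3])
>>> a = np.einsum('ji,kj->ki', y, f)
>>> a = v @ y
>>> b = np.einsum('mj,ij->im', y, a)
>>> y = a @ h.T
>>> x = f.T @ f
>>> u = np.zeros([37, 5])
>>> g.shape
(13, 5, 7)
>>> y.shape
(29, 5)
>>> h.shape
(5, 37)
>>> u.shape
(37, 5)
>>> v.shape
(29, 3)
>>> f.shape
(5, 3)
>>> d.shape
(13, 5, 7)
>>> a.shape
(29, 37)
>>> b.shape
(29, 3)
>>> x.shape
(3, 3)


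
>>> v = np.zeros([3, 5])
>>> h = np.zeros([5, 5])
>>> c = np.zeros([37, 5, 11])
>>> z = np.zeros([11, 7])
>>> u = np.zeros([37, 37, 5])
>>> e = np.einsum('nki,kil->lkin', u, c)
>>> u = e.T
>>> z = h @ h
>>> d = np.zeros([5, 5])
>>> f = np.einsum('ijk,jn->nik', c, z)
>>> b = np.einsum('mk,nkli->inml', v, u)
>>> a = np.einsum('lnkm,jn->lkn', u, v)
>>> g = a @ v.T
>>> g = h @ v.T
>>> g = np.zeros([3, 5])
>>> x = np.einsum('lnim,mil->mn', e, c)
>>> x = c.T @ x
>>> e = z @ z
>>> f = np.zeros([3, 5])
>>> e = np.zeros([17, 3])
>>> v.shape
(3, 5)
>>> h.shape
(5, 5)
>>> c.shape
(37, 5, 11)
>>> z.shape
(5, 5)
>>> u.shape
(37, 5, 37, 11)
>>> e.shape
(17, 3)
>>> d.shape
(5, 5)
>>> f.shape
(3, 5)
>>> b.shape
(11, 37, 3, 37)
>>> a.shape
(37, 37, 5)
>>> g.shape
(3, 5)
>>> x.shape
(11, 5, 37)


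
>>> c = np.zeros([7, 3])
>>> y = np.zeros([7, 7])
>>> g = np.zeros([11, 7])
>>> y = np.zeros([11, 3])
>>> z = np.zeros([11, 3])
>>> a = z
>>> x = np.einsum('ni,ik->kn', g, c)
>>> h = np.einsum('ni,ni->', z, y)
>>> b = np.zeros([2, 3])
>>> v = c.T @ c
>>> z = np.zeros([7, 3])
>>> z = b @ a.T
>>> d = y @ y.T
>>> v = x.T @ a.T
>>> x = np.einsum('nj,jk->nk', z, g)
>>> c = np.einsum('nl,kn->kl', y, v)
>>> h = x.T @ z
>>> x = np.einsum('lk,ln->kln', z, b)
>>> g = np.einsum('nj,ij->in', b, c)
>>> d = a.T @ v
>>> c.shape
(11, 3)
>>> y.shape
(11, 3)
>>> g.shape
(11, 2)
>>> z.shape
(2, 11)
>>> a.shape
(11, 3)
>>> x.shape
(11, 2, 3)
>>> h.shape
(7, 11)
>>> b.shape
(2, 3)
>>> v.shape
(11, 11)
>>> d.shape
(3, 11)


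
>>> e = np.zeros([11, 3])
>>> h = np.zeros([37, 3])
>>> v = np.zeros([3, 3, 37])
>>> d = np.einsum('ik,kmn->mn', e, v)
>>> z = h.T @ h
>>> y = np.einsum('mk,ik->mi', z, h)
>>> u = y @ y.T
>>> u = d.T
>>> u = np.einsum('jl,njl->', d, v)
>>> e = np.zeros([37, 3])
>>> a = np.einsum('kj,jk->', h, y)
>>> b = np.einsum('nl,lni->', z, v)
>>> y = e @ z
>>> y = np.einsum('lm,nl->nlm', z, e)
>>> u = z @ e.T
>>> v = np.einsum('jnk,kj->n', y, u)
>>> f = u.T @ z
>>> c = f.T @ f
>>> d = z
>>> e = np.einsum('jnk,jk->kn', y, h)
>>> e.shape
(3, 3)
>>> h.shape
(37, 3)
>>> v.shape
(3,)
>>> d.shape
(3, 3)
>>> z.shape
(3, 3)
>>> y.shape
(37, 3, 3)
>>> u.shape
(3, 37)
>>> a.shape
()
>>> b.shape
()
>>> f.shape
(37, 3)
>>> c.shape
(3, 3)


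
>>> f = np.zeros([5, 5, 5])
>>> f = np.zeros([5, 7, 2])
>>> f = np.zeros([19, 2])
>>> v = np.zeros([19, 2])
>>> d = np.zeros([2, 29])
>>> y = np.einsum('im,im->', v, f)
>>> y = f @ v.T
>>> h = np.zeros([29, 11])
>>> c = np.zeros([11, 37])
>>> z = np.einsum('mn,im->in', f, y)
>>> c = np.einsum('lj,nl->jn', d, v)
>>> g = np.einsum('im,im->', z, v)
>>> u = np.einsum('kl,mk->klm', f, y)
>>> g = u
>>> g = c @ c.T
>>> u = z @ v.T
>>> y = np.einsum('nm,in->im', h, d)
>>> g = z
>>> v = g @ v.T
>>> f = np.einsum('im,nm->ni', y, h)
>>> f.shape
(29, 2)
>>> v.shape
(19, 19)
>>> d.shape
(2, 29)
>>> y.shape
(2, 11)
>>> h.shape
(29, 11)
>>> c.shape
(29, 19)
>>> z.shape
(19, 2)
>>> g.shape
(19, 2)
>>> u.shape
(19, 19)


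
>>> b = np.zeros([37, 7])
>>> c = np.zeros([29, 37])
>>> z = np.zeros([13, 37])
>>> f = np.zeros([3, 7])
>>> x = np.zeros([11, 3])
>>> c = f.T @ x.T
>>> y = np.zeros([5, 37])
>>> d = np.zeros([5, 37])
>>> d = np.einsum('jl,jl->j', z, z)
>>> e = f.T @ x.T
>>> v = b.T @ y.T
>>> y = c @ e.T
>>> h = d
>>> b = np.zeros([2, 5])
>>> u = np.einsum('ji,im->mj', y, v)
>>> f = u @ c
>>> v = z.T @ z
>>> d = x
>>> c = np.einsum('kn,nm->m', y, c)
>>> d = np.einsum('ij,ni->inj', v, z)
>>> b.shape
(2, 5)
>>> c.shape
(11,)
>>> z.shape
(13, 37)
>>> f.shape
(5, 11)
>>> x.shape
(11, 3)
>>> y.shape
(7, 7)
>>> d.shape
(37, 13, 37)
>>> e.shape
(7, 11)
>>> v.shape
(37, 37)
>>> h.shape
(13,)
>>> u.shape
(5, 7)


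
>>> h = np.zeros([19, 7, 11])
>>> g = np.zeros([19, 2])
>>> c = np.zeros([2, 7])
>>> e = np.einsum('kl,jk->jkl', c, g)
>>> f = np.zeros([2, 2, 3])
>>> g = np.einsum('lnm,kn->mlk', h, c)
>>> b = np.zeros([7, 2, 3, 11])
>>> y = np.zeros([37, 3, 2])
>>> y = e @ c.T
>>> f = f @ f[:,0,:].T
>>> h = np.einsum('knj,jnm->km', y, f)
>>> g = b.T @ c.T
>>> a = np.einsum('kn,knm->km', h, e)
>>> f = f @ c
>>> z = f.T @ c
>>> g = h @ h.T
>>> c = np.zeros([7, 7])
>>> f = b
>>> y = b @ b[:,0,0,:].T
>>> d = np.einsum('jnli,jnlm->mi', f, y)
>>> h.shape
(19, 2)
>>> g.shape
(19, 19)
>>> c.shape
(7, 7)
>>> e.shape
(19, 2, 7)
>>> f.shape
(7, 2, 3, 11)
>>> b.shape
(7, 2, 3, 11)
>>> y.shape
(7, 2, 3, 7)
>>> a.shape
(19, 7)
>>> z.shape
(7, 2, 7)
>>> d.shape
(7, 11)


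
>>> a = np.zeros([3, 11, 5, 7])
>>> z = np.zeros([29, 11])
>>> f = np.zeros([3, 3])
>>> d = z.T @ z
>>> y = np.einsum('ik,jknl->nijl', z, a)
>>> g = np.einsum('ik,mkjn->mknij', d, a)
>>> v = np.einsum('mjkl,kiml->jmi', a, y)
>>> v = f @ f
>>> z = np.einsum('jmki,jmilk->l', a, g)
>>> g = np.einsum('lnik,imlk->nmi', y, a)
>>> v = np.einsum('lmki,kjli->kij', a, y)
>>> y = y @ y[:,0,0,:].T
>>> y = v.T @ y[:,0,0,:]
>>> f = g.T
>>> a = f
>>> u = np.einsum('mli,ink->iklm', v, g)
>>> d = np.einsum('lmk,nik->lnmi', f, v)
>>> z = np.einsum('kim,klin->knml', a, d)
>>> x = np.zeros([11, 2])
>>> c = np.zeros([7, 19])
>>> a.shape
(3, 11, 29)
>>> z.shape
(3, 7, 29, 5)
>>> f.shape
(3, 11, 29)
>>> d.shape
(3, 5, 11, 7)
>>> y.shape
(29, 7, 5)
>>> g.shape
(29, 11, 3)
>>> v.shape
(5, 7, 29)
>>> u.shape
(29, 3, 7, 5)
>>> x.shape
(11, 2)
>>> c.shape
(7, 19)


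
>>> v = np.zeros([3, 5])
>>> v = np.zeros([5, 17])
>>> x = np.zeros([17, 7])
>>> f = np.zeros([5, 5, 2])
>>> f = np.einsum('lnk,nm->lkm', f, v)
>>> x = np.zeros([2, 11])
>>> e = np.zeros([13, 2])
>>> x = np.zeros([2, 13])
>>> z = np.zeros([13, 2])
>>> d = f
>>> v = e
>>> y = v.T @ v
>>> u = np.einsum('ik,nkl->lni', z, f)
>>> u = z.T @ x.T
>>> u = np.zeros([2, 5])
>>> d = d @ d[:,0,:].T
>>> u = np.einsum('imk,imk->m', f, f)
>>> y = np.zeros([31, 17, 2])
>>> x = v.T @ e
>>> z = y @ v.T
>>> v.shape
(13, 2)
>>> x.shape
(2, 2)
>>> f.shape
(5, 2, 17)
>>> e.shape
(13, 2)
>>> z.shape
(31, 17, 13)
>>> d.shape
(5, 2, 5)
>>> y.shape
(31, 17, 2)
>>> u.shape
(2,)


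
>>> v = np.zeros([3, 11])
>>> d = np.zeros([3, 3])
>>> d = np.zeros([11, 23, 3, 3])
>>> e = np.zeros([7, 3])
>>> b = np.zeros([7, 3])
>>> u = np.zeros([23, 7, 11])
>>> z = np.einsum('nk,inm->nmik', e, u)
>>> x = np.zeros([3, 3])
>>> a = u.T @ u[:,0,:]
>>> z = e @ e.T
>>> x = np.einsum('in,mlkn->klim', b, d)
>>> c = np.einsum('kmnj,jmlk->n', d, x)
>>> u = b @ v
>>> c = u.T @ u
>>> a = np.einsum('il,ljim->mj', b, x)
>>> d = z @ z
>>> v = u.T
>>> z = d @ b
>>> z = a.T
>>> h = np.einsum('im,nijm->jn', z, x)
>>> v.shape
(11, 7)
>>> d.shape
(7, 7)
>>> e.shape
(7, 3)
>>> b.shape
(7, 3)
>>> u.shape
(7, 11)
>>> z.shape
(23, 11)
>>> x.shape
(3, 23, 7, 11)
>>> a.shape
(11, 23)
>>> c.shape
(11, 11)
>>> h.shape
(7, 3)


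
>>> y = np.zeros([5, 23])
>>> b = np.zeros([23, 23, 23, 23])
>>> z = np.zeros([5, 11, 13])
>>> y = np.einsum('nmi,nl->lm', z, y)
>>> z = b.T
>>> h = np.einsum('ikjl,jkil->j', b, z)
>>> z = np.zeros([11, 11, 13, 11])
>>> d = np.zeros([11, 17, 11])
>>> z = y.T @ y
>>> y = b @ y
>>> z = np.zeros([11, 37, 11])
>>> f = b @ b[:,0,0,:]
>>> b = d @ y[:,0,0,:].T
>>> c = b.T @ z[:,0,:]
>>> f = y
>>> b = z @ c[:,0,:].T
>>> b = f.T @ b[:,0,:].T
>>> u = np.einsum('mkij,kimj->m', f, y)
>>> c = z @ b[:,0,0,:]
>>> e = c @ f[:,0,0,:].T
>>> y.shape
(23, 23, 23, 11)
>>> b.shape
(11, 23, 23, 11)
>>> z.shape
(11, 37, 11)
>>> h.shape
(23,)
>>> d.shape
(11, 17, 11)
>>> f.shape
(23, 23, 23, 11)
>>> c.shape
(11, 37, 11)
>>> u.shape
(23,)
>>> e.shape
(11, 37, 23)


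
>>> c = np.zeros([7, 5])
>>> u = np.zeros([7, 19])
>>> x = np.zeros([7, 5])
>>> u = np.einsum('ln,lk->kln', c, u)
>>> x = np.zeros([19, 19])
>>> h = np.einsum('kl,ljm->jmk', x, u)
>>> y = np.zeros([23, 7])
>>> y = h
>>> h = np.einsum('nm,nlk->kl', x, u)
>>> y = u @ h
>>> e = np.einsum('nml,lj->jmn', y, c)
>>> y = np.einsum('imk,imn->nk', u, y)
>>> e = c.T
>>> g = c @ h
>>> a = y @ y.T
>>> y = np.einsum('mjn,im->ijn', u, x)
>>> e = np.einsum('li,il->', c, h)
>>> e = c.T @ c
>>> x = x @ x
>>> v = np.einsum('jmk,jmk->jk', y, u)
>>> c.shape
(7, 5)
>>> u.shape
(19, 7, 5)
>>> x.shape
(19, 19)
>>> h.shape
(5, 7)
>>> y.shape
(19, 7, 5)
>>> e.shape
(5, 5)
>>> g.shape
(7, 7)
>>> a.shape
(7, 7)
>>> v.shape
(19, 5)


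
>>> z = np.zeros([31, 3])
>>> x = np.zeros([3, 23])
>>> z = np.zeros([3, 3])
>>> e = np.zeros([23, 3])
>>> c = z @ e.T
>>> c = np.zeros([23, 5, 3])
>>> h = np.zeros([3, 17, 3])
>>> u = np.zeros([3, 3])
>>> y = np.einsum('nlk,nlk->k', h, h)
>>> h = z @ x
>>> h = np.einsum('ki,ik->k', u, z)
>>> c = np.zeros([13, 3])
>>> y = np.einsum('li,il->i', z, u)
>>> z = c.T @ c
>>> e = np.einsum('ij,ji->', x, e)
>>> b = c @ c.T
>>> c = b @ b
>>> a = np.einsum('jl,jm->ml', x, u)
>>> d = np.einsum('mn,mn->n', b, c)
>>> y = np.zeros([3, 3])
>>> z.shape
(3, 3)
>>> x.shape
(3, 23)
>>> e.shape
()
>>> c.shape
(13, 13)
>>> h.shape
(3,)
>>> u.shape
(3, 3)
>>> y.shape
(3, 3)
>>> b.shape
(13, 13)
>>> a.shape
(3, 23)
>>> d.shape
(13,)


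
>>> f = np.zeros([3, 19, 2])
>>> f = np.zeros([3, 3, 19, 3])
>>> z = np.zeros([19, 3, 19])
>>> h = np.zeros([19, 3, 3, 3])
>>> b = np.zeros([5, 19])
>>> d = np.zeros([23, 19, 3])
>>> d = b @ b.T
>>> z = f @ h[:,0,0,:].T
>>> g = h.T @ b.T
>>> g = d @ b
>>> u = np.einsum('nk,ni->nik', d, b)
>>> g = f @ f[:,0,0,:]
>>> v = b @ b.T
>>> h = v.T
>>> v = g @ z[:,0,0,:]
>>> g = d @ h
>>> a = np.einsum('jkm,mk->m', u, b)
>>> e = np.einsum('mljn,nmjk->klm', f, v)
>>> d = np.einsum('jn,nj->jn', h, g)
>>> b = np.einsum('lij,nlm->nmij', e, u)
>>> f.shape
(3, 3, 19, 3)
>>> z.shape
(3, 3, 19, 19)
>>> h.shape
(5, 5)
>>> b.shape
(5, 5, 3, 3)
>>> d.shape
(5, 5)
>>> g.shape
(5, 5)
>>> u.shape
(5, 19, 5)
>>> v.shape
(3, 3, 19, 19)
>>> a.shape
(5,)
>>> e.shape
(19, 3, 3)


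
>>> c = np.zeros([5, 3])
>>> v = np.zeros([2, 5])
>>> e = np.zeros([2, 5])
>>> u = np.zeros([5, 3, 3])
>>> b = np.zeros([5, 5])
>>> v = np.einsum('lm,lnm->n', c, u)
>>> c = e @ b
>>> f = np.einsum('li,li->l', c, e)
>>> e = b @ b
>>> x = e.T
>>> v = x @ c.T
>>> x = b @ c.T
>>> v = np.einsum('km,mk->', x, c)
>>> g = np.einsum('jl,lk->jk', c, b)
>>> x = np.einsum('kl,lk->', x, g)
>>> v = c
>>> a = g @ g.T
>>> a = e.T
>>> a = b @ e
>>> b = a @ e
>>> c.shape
(2, 5)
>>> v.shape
(2, 5)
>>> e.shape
(5, 5)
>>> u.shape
(5, 3, 3)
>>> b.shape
(5, 5)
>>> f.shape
(2,)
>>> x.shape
()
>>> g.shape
(2, 5)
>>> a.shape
(5, 5)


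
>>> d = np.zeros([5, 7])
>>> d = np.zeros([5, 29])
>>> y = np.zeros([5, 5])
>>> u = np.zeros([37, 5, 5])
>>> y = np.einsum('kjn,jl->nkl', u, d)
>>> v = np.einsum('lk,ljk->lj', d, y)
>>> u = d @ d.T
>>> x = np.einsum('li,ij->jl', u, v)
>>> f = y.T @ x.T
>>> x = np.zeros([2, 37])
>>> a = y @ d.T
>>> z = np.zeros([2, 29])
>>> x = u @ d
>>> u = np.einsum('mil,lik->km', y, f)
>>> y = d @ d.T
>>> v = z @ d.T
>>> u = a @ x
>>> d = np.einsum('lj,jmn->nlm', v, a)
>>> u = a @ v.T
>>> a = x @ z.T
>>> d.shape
(5, 2, 37)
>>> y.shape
(5, 5)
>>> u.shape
(5, 37, 2)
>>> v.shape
(2, 5)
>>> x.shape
(5, 29)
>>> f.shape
(29, 37, 37)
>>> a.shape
(5, 2)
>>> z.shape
(2, 29)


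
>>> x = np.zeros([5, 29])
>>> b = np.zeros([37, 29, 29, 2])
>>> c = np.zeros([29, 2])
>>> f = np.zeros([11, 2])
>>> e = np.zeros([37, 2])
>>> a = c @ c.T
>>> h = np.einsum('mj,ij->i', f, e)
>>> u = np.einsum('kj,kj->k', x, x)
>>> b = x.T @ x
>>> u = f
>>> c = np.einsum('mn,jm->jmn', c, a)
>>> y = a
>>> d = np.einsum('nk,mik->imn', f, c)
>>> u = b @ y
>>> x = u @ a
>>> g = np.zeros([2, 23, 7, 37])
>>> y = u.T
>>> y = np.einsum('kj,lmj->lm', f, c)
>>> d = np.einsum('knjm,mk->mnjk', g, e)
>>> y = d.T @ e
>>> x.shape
(29, 29)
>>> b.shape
(29, 29)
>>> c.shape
(29, 29, 2)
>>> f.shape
(11, 2)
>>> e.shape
(37, 2)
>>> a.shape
(29, 29)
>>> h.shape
(37,)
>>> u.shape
(29, 29)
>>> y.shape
(2, 7, 23, 2)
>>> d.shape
(37, 23, 7, 2)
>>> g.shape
(2, 23, 7, 37)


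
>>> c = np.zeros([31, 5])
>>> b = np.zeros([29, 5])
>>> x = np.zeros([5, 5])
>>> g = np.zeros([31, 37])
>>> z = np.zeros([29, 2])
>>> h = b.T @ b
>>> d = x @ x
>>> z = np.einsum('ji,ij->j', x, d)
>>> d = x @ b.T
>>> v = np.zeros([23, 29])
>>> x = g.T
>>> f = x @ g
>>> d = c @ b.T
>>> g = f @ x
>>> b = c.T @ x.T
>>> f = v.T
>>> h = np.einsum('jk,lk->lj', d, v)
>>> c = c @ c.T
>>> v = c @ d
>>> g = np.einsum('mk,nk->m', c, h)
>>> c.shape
(31, 31)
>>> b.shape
(5, 37)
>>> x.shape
(37, 31)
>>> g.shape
(31,)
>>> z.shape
(5,)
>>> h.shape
(23, 31)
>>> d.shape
(31, 29)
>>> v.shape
(31, 29)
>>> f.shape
(29, 23)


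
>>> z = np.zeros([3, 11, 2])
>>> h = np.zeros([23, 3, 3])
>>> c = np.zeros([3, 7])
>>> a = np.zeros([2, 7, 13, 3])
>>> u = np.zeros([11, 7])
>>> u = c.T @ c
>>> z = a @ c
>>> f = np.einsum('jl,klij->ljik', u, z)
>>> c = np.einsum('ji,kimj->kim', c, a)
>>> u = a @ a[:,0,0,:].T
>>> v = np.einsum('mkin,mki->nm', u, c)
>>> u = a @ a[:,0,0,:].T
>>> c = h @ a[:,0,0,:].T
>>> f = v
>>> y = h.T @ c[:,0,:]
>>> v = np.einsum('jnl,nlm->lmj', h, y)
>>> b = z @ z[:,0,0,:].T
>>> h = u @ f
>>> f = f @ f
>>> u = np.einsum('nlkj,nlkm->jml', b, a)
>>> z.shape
(2, 7, 13, 7)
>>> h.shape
(2, 7, 13, 2)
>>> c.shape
(23, 3, 2)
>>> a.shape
(2, 7, 13, 3)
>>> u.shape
(2, 3, 7)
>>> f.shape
(2, 2)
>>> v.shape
(3, 2, 23)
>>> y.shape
(3, 3, 2)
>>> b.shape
(2, 7, 13, 2)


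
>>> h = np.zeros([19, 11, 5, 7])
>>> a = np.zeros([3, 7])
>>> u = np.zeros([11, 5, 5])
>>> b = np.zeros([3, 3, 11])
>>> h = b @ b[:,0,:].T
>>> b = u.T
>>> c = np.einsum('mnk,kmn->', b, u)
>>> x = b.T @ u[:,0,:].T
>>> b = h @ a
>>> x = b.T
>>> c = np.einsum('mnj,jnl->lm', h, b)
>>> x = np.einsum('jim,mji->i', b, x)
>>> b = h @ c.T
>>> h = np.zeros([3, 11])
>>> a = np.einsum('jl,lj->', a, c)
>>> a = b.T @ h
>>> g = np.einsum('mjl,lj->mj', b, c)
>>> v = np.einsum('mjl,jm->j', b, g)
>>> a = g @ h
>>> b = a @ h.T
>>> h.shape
(3, 11)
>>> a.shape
(3, 11)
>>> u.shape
(11, 5, 5)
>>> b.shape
(3, 3)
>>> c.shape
(7, 3)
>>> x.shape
(3,)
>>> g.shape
(3, 3)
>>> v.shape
(3,)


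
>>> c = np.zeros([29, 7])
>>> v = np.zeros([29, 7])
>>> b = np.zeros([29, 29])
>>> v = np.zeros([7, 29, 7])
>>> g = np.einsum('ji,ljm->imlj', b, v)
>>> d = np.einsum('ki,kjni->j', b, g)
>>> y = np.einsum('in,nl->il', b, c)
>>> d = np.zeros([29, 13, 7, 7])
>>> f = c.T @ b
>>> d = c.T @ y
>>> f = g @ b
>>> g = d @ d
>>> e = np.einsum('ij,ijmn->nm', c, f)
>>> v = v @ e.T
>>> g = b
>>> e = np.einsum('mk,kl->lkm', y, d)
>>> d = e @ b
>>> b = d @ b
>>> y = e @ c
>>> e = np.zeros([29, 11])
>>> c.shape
(29, 7)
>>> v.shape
(7, 29, 29)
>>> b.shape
(7, 7, 29)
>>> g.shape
(29, 29)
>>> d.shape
(7, 7, 29)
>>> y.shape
(7, 7, 7)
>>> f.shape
(29, 7, 7, 29)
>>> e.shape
(29, 11)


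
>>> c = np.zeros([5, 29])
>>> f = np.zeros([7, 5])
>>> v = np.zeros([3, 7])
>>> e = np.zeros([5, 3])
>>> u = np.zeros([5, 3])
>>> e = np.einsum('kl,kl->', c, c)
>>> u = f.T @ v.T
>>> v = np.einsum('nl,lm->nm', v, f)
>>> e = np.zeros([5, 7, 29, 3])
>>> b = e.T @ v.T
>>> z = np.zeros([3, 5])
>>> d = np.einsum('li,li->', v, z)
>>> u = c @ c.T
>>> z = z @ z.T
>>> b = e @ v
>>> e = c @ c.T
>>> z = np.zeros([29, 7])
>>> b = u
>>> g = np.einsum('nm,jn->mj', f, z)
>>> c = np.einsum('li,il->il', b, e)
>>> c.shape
(5, 5)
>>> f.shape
(7, 5)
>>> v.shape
(3, 5)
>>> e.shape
(5, 5)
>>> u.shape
(5, 5)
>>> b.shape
(5, 5)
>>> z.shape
(29, 7)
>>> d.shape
()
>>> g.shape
(5, 29)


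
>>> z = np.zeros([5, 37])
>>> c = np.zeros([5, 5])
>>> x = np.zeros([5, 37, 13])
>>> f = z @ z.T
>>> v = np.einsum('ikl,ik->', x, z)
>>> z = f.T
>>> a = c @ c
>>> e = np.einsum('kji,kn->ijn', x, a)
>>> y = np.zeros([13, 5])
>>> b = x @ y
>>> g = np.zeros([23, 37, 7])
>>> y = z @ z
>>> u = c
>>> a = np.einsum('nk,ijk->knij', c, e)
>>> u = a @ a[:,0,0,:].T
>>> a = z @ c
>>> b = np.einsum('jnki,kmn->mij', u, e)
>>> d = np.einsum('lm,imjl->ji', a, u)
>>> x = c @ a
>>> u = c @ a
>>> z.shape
(5, 5)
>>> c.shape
(5, 5)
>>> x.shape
(5, 5)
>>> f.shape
(5, 5)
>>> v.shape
()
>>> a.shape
(5, 5)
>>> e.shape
(13, 37, 5)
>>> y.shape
(5, 5)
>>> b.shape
(37, 5, 5)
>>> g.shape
(23, 37, 7)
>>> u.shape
(5, 5)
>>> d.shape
(13, 5)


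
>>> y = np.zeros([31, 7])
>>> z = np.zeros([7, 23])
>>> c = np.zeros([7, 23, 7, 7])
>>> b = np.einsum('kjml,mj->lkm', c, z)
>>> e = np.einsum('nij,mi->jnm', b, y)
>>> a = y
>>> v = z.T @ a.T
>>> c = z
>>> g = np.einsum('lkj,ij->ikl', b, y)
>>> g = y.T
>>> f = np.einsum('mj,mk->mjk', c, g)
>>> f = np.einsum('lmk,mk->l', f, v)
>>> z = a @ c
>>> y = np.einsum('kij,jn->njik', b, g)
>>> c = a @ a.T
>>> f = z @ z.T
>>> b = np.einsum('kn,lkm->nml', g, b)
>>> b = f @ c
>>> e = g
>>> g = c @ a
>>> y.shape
(31, 7, 7, 7)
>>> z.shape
(31, 23)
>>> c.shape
(31, 31)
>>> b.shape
(31, 31)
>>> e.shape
(7, 31)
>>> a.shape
(31, 7)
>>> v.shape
(23, 31)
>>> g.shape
(31, 7)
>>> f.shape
(31, 31)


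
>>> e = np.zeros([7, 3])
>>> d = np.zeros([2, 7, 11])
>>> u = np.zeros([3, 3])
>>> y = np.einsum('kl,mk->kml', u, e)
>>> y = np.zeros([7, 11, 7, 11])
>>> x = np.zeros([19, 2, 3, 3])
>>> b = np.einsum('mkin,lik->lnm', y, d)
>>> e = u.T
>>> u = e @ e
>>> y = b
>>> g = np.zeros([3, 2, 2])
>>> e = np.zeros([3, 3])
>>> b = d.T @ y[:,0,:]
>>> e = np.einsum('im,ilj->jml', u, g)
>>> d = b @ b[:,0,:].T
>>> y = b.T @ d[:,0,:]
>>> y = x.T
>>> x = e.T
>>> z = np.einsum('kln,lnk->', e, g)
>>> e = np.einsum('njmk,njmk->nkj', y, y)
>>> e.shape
(3, 19, 3)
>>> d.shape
(11, 7, 11)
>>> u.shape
(3, 3)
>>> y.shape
(3, 3, 2, 19)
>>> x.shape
(2, 3, 2)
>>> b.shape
(11, 7, 7)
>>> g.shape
(3, 2, 2)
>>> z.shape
()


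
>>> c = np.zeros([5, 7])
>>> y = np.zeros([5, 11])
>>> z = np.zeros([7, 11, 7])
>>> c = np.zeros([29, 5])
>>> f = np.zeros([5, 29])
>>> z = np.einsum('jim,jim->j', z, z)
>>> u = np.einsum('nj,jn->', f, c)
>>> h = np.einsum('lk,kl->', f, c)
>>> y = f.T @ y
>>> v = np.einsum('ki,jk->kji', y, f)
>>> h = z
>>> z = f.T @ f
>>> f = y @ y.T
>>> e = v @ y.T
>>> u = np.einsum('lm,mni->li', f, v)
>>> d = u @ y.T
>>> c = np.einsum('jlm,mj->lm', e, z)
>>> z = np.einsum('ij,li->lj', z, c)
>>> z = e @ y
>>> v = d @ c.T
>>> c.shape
(5, 29)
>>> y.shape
(29, 11)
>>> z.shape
(29, 5, 11)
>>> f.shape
(29, 29)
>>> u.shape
(29, 11)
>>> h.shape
(7,)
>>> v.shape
(29, 5)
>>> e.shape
(29, 5, 29)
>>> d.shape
(29, 29)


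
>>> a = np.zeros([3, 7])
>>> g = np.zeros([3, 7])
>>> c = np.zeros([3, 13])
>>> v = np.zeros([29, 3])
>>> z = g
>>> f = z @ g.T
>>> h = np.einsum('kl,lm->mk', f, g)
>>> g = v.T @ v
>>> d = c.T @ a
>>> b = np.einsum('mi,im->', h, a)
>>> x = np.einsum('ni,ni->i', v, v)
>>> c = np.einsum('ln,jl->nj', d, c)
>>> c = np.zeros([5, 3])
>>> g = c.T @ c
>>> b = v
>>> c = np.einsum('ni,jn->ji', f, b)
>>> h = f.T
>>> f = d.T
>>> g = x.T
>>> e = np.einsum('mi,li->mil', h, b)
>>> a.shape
(3, 7)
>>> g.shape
(3,)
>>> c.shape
(29, 3)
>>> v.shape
(29, 3)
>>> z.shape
(3, 7)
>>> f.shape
(7, 13)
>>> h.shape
(3, 3)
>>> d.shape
(13, 7)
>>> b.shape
(29, 3)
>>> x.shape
(3,)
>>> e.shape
(3, 3, 29)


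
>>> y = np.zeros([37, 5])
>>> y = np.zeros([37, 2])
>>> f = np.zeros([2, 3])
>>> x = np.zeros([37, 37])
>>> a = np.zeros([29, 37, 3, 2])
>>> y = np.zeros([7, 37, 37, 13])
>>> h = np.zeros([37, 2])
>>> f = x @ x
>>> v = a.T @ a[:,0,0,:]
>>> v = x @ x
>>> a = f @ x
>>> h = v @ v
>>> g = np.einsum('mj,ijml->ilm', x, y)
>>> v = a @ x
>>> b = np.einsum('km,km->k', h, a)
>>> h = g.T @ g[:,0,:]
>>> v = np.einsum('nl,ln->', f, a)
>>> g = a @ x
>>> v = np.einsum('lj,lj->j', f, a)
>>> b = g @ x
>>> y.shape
(7, 37, 37, 13)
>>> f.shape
(37, 37)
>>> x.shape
(37, 37)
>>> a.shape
(37, 37)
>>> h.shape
(37, 13, 37)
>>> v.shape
(37,)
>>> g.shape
(37, 37)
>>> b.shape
(37, 37)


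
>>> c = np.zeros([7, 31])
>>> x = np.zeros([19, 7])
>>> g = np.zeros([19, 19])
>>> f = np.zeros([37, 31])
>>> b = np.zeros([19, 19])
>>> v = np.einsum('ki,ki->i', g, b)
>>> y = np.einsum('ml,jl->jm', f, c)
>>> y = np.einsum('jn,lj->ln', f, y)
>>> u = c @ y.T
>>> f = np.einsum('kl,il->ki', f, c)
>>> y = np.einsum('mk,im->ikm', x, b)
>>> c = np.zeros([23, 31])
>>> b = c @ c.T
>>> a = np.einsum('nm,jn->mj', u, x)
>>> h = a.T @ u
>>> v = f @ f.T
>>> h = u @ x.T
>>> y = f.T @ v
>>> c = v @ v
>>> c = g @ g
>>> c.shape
(19, 19)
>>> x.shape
(19, 7)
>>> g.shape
(19, 19)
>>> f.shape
(37, 7)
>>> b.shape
(23, 23)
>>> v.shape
(37, 37)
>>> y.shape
(7, 37)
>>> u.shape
(7, 7)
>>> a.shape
(7, 19)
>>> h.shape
(7, 19)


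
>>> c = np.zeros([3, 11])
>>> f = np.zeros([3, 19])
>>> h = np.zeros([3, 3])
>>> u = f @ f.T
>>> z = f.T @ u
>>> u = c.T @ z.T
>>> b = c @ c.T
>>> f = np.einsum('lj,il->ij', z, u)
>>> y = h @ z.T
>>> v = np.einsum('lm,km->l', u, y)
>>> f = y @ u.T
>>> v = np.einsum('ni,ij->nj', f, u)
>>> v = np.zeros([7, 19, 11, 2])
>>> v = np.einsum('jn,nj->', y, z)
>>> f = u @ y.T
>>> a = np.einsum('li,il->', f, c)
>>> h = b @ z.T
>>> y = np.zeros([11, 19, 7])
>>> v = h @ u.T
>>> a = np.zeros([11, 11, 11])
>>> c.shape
(3, 11)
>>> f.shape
(11, 3)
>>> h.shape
(3, 19)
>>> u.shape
(11, 19)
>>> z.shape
(19, 3)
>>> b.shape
(3, 3)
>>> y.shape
(11, 19, 7)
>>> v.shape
(3, 11)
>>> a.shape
(11, 11, 11)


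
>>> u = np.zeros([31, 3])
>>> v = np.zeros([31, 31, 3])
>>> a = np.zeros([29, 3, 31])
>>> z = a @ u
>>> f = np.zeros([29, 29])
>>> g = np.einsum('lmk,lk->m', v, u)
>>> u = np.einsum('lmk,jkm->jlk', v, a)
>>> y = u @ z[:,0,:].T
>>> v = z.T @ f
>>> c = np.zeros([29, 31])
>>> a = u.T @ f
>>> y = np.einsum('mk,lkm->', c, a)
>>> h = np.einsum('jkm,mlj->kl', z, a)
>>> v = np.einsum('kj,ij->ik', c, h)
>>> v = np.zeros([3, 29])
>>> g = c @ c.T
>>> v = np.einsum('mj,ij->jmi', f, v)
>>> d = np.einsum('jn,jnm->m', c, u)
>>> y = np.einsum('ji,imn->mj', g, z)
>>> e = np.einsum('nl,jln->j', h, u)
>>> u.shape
(29, 31, 3)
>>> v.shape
(29, 29, 3)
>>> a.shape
(3, 31, 29)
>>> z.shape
(29, 3, 3)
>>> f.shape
(29, 29)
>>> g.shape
(29, 29)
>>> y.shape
(3, 29)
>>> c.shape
(29, 31)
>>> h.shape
(3, 31)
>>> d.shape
(3,)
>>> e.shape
(29,)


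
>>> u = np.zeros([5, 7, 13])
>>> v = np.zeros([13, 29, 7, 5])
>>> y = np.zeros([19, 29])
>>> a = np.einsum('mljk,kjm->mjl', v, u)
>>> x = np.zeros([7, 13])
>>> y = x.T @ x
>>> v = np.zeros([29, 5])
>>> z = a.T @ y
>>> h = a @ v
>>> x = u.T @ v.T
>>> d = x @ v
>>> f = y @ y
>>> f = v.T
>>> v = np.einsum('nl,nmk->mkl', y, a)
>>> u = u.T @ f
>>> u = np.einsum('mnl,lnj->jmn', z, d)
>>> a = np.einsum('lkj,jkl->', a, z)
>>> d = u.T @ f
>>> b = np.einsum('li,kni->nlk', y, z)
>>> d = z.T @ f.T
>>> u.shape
(5, 29, 7)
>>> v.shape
(7, 29, 13)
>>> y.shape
(13, 13)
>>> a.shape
()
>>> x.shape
(13, 7, 29)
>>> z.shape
(29, 7, 13)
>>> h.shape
(13, 7, 5)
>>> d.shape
(13, 7, 5)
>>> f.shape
(5, 29)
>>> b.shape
(7, 13, 29)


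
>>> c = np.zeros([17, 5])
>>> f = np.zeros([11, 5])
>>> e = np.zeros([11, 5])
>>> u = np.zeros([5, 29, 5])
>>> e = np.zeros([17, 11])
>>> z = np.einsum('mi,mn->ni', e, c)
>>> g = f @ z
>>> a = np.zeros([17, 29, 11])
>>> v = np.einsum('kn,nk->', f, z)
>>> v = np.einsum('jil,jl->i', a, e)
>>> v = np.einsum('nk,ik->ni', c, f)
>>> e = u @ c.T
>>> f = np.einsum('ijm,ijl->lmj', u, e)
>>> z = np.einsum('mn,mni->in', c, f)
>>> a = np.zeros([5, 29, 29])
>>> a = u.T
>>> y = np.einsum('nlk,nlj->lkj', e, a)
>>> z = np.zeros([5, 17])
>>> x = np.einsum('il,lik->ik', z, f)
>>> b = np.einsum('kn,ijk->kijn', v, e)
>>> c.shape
(17, 5)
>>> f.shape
(17, 5, 29)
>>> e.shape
(5, 29, 17)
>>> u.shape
(5, 29, 5)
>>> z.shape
(5, 17)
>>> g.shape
(11, 11)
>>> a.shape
(5, 29, 5)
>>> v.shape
(17, 11)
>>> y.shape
(29, 17, 5)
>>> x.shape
(5, 29)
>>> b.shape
(17, 5, 29, 11)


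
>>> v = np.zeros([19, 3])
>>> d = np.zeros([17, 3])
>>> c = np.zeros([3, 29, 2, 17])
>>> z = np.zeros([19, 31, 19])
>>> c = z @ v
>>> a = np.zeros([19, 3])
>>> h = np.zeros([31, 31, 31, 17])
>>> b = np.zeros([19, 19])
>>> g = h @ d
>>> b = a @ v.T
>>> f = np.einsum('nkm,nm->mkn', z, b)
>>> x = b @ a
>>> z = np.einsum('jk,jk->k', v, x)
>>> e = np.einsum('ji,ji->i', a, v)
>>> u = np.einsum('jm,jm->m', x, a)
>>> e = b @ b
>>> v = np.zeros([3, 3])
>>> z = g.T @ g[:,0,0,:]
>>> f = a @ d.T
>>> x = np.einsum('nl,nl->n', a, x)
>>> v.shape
(3, 3)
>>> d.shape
(17, 3)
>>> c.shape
(19, 31, 3)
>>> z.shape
(3, 31, 31, 3)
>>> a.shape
(19, 3)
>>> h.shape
(31, 31, 31, 17)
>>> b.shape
(19, 19)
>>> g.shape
(31, 31, 31, 3)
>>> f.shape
(19, 17)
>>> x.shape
(19,)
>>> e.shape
(19, 19)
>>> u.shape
(3,)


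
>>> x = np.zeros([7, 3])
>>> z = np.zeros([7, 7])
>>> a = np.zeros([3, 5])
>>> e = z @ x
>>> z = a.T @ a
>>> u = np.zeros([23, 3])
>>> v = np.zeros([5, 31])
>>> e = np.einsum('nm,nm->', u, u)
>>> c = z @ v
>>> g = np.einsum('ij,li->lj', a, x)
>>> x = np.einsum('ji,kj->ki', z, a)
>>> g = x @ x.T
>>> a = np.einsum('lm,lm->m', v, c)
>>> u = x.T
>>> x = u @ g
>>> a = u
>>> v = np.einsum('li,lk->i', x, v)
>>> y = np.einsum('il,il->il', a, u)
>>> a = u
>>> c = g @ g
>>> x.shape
(5, 3)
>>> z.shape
(5, 5)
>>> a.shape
(5, 3)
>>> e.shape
()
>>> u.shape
(5, 3)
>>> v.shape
(3,)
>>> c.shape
(3, 3)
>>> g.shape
(3, 3)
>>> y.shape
(5, 3)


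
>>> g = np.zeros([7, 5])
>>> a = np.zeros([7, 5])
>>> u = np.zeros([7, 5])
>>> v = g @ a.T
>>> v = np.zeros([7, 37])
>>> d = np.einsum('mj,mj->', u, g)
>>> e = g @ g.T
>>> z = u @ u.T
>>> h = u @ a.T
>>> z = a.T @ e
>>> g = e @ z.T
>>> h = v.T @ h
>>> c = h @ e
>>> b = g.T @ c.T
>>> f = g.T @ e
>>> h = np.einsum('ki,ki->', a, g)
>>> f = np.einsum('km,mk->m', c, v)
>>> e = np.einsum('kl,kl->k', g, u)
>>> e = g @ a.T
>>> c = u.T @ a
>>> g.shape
(7, 5)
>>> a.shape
(7, 5)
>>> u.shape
(7, 5)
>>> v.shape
(7, 37)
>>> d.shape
()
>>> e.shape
(7, 7)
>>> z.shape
(5, 7)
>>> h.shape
()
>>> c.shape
(5, 5)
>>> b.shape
(5, 37)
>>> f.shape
(7,)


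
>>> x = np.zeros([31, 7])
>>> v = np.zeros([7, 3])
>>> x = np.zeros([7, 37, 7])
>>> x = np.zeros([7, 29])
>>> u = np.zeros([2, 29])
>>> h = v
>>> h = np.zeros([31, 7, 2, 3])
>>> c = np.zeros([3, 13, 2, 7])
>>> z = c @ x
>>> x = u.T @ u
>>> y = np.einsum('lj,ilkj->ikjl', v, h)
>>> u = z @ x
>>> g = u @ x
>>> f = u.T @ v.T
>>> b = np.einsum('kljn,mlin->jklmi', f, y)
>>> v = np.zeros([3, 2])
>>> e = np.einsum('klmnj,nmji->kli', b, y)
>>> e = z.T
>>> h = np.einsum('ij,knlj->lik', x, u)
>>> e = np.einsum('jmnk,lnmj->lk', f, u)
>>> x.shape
(29, 29)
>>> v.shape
(3, 2)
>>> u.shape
(3, 13, 2, 29)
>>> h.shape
(2, 29, 3)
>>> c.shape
(3, 13, 2, 7)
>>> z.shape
(3, 13, 2, 29)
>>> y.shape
(31, 2, 3, 7)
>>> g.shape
(3, 13, 2, 29)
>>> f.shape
(29, 2, 13, 7)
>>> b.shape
(13, 29, 2, 31, 3)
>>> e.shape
(3, 7)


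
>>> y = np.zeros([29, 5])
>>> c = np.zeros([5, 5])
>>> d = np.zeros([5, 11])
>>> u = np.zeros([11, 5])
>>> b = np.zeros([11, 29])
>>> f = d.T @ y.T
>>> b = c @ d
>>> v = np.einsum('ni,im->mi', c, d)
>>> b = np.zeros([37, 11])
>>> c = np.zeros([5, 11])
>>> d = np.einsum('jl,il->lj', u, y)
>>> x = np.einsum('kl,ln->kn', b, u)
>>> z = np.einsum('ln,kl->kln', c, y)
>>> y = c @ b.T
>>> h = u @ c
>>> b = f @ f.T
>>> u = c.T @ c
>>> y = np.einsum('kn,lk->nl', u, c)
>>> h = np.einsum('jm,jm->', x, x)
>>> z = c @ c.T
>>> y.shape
(11, 5)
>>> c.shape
(5, 11)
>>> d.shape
(5, 11)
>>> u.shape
(11, 11)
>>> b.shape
(11, 11)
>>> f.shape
(11, 29)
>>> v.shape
(11, 5)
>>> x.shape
(37, 5)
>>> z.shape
(5, 5)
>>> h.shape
()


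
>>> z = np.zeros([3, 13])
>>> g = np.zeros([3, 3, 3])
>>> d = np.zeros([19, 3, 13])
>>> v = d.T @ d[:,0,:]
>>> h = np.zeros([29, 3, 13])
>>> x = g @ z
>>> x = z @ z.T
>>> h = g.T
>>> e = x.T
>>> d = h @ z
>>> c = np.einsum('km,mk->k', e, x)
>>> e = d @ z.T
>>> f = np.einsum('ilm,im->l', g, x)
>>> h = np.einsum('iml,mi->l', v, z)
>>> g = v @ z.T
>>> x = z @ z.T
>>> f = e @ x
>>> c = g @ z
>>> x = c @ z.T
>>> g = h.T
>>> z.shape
(3, 13)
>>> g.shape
(13,)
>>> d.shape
(3, 3, 13)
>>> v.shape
(13, 3, 13)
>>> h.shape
(13,)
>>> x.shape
(13, 3, 3)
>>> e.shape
(3, 3, 3)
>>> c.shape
(13, 3, 13)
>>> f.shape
(3, 3, 3)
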